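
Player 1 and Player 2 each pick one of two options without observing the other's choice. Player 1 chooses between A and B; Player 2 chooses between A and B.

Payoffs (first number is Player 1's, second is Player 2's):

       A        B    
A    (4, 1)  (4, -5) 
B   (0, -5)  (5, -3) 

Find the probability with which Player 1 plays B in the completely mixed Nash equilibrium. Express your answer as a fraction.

3/4

Let p be the probability that Player 1 plays A. In a completely mixed equilibrium, Player 2 must be indifferent between A and B.
Player 2's expected payoff from A is p − 5(1−p); from B it is −5p − 3(1−p).
Setting these equal: 6p − 5 = −2p − 3, so p = 1/4.
Therefore Player 1 plays B with probability 1 − 1/4 = 3/4.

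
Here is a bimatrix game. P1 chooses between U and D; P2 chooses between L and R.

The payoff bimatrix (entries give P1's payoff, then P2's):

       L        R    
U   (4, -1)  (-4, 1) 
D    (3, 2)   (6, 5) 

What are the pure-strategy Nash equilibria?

(U, L): P2 prefers R (1 > -1) — not an equilibrium.
(U, R): P1 prefers D (6 > -4) — not an equilibrium.
(D, L): P1 prefers U (4 > 3); P2 prefers R (5 > 2) — not an equilibrium.
(D, R): P1 gets 6 ≥ -4 from U, and P2 gets 5 ≥ 2 from L — Nash equilibrium.

(D, R)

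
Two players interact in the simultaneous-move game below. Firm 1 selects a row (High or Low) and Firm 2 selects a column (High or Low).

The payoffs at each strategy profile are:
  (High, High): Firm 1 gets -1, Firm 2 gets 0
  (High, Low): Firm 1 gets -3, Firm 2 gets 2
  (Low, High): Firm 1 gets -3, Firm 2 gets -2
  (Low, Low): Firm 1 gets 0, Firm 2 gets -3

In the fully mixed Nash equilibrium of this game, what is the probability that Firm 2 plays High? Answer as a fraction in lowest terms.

3/5

Let q be the probability that Firm 2 plays High. In a completely mixed equilibrium, Firm 1 must be indifferent between High and Low.
Firm 1's expected payoff from High is −q − 3(1−q); from Low it is −3q.
Setting these equal: 2q − 3 = −3q, so q = 3/5.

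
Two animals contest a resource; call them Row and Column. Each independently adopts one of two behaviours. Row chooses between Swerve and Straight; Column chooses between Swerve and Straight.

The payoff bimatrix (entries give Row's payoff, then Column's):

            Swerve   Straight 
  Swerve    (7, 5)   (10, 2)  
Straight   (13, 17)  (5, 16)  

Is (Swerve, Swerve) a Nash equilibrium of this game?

No

At (Swerve, Swerve), Row earns 7; switching to Straight would give 13, so Row would deviate.
Column earns 5; switching to Straight would give 2, so Column has no profitable deviation.
Since at least one player can profitably deviate, this is not a Nash equilibrium.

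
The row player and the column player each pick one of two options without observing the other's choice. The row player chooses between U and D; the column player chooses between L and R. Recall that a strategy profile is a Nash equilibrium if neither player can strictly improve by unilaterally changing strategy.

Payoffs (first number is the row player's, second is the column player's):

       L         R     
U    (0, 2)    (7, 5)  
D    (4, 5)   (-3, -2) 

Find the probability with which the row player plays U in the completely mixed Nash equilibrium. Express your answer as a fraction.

Let r be the probability that the row player plays U. In a completely mixed equilibrium, the column player must be indifferent between L and R.
The column player's expected payoff from L is 2r + 5(1−r); from R it is 5r − 2(1−r).
Setting these equal: −3r + 5 = 7r − 2, so r = 7/10.

7/10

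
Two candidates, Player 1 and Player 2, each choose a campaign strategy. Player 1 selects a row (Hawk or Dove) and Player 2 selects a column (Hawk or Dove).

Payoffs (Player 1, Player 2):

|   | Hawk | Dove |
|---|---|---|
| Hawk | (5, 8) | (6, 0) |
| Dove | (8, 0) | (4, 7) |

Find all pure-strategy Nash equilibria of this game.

none

(Hawk, Hawk): Player 1 prefers Dove (8 > 5) — not an equilibrium.
(Hawk, Dove): Player 2 prefers Hawk (8 > 0) — not an equilibrium.
(Dove, Hawk): Player 2 prefers Dove (7 > 0) — not an equilibrium.
(Dove, Dove): Player 1 prefers Hawk (6 > 4) — not an equilibrium.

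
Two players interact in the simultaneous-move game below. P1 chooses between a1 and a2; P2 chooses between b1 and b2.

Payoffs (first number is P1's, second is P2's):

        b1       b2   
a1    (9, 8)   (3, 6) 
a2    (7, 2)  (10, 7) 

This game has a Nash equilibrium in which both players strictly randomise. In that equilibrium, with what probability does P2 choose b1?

7/9

Let q be the probability that P2 plays b1. In a completely mixed equilibrium, P1 must be indifferent between a1 and a2.
P1's expected payoff from a1 is 9q + 3(1−q); from a2 it is 7q + 10(1−q).
Setting these equal: 6q + 3 = −3q + 10, so q = 7/9.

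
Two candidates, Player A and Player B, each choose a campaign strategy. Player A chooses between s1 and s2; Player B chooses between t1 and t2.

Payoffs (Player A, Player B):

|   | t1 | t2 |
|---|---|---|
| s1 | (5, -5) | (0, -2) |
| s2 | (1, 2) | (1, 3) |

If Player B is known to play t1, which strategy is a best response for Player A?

s1

Against t1, Player A earns 5 from s1 and 1 from s2.
So s1 is the best response.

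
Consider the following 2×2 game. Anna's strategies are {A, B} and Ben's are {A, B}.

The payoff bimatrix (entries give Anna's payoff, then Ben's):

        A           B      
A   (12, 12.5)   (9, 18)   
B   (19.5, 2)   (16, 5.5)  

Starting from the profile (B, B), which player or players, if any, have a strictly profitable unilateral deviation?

Anna at (B, B) earns 16; deviating to A yields 9 — not better.
Ben earns 5.5; deviating to A yields 2 — not better.
Neither player can strictly improve; the profile is a Nash equilibrium.

Neither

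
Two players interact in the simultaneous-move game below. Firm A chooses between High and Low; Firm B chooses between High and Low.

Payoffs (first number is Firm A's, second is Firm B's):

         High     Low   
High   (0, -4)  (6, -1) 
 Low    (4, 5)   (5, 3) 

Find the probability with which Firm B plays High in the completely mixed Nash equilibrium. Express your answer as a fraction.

1/5

Let y be the probability that Firm B plays High. In a completely mixed equilibrium, Firm A must be indifferent between High and Low.
Firm A's expected payoff from High is 6(1−y); from Low it is 4y + 5(1−y).
Setting these equal: −6y + 6 = −y + 5, so y = 1/5.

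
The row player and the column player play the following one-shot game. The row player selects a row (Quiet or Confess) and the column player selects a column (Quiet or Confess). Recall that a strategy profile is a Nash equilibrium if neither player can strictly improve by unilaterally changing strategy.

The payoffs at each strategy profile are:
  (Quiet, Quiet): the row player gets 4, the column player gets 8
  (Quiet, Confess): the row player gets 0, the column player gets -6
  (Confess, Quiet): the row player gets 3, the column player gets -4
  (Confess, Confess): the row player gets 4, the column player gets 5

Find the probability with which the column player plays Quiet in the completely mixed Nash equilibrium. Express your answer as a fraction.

Let c be the probability that the column player plays Quiet. In a completely mixed equilibrium, the row player must be indifferent between Quiet and Confess.
The row player's expected payoff from Quiet is 4c; from Confess it is 3c + 4(1−c).
Setting these equal: 4c = −c + 4, so c = 4/5.

4/5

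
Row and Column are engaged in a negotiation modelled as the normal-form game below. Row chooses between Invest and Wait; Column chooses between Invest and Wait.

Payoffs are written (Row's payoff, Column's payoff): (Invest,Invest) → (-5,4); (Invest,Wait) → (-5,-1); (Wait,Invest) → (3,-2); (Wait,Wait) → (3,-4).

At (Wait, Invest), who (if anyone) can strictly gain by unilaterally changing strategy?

Row at (Wait, Invest) earns 3; deviating to Invest yields -5 — not better.
Column earns -2; deviating to Wait yields -4 — not better.
Neither player can strictly improve; the profile is a Nash equilibrium.

Neither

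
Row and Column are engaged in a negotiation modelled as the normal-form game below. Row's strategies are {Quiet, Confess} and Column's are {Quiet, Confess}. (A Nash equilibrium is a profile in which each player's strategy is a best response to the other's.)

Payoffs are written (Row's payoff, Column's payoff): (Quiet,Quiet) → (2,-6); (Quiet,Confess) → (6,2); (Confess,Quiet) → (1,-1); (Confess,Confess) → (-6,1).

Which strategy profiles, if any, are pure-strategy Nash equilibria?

(Quiet, Confess)

(Quiet, Quiet): Column prefers Confess (2 > -6) — not an equilibrium.
(Quiet, Confess): Row gets 6 ≥ -6 from Confess, and Column gets 2 ≥ -6 from Quiet — Nash equilibrium.
(Confess, Quiet): Row prefers Quiet (2 > 1); Column prefers Confess (1 > -1) — not an equilibrium.
(Confess, Confess): Row prefers Quiet (6 > -6) — not an equilibrium.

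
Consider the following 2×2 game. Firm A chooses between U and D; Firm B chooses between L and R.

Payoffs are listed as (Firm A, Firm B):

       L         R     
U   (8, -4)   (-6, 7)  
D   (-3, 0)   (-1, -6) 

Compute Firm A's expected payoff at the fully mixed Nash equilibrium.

First find y, the probability Firm B plays L, from Firm A's indifference between U and D: 8y − 6(1−y) = −3y − (1−y), giving y = 5/16.
Since Firm A is indifferent in equilibrium, Firm A's expected payoff equals the payoff from either row against (5/16, 11/16). Using U: 8(5/16) − 6(11/16) = -13/8.

-13/8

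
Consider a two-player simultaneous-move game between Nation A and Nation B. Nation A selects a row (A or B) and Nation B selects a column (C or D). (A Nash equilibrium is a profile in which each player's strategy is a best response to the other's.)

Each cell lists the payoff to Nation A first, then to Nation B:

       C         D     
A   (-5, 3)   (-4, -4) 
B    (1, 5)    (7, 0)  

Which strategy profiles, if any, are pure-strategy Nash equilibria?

(A, C): Nation A prefers B (1 > -5) — not an equilibrium.
(A, D): Nation A prefers B (7 > -4); Nation B prefers C (3 > -4) — not an equilibrium.
(B, C): Nation A gets 1 ≥ -5 from A, and Nation B gets 5 ≥ 0 from D — Nash equilibrium.
(B, D): Nation B prefers C (5 > 0) — not an equilibrium.

(B, C)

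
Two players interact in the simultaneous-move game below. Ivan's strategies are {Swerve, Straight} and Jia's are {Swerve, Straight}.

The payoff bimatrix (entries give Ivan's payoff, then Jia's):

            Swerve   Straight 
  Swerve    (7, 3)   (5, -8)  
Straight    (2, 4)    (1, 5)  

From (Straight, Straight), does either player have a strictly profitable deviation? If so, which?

Ivan

Ivan at (Straight, Straight) earns 1; deviating to Swerve yields 5 — a strict improvement.
Jia earns 5; deviating to Swerve yields 4 — not better.
Only Ivan has a strictly profitable deviation.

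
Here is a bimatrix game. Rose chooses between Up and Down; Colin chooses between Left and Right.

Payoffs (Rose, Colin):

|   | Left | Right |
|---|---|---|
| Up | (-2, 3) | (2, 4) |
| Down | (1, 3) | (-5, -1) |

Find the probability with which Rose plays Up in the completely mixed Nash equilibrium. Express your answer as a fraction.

Let x be the probability that Rose plays Up. In a completely mixed equilibrium, Colin must be indifferent between Left and Right.
Colin's expected payoff from Left is 3x + 3(1−x); from Right it is 4x − (1−x).
Setting these equal: 3 = 5x − 1, so x = 4/5.

4/5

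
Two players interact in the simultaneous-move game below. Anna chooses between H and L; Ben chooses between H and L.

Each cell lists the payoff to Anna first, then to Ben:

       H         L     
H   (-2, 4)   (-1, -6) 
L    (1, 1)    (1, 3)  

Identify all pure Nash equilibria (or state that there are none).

(L, L)

(H, H): Anna prefers L (1 > -2) — not an equilibrium.
(H, L): Anna prefers L (1 > -1); Ben prefers H (4 > -6) — not an equilibrium.
(L, H): Ben prefers L (3 > 1) — not an equilibrium.
(L, L): Anna gets 1 ≥ -1 from H, and Ben gets 3 ≥ 1 from H — Nash equilibrium.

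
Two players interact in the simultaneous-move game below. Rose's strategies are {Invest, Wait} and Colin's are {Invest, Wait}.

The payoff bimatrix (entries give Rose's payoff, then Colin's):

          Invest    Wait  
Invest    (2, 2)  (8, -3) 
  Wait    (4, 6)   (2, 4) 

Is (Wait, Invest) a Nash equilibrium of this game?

Yes

At (Wait, Invest), Rose earns 4; switching to Invest would give 2, so Rose has no profitable deviation.
Colin earns 6; switching to Wait would give 4, so Colin has no profitable deviation.
Neither player can gain by a unilateral deviation, so this profile is a Nash equilibrium.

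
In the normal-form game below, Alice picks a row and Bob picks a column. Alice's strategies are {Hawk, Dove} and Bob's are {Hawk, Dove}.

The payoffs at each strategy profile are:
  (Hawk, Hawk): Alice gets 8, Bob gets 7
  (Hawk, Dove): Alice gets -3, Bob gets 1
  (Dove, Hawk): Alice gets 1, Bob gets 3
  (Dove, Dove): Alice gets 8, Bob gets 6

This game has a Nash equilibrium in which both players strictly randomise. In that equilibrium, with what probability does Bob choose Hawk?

Let q be the probability that Bob plays Hawk. In a completely mixed equilibrium, Alice must be indifferent between Hawk and Dove.
Alice's expected payoff from Hawk is 8q − 3(1−q); from Dove it is q + 8(1−q).
Setting these equal: 11q − 3 = −7q + 8, so q = 11/18.

11/18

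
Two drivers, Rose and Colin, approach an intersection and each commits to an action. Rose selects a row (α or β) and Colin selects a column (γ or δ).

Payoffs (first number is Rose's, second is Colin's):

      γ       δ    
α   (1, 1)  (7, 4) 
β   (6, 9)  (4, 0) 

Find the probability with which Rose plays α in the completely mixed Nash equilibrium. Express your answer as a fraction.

Let x be the probability that Rose plays α. In a completely mixed equilibrium, Colin must be indifferent between γ and δ.
Colin's expected payoff from γ is x + 9(1−x); from δ it is 4x.
Setting these equal: −8x + 9 = 4x, so x = 3/4.

3/4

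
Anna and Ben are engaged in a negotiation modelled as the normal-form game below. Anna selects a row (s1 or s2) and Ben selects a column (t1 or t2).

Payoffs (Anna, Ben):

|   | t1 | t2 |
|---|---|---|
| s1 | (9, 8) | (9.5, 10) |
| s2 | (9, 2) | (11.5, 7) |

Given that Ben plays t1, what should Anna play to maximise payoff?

Against t1, Anna earns 9 from s1 and 9 from s2.
So either strategy is a best response.

either — both s1 and s2 are best responses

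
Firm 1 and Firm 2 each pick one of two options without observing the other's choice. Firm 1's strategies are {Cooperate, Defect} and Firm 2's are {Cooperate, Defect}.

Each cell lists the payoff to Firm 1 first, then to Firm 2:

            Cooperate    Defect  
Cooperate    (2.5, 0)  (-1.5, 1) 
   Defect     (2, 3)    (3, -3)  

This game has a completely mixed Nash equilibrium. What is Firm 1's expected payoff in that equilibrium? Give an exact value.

First find y, the probability Firm 2 plays Cooperate, from Firm 1's indifference between Cooperate and Defect: 2.5y − 1.5(1−y) = 2y + 3(1−y), giving y = 9/10.
Since Firm 1 is indifferent in equilibrium, Firm 1's expected payoff equals the payoff from either row against (9/10, 1/10). Using Cooperate: 2.5(9/10) − 1.5(1/10) = 21/10.

21/10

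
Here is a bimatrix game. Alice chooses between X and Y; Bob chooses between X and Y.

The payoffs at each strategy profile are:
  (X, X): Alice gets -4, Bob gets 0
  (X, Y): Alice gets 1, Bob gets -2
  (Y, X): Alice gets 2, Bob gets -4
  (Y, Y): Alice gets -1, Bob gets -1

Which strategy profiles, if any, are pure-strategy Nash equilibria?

none

(X, X): Alice prefers Y (2 > -4) — not an equilibrium.
(X, Y): Bob prefers X (0 > -2) — not an equilibrium.
(Y, X): Bob prefers Y (-1 > -4) — not an equilibrium.
(Y, Y): Alice prefers X (1 > -1) — not an equilibrium.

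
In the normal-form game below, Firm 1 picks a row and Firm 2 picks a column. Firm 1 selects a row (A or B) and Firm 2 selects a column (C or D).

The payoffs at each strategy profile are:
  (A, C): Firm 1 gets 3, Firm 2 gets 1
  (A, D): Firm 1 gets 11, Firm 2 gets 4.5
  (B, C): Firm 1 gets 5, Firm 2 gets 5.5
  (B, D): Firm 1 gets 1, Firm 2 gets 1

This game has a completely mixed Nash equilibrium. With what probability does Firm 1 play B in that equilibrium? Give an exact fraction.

7/16

Let x be the probability that Firm 1 plays A. In a completely mixed equilibrium, Firm 2 must be indifferent between C and D.
Firm 2's expected payoff from C is x + 5.5(1−x); from D it is 4.5x + (1−x).
Setting these equal: −4.5x + 5.5 = 3.5x + 1, so x = 9/16.
Therefore Firm 1 plays B with probability 1 − 9/16 = 7/16.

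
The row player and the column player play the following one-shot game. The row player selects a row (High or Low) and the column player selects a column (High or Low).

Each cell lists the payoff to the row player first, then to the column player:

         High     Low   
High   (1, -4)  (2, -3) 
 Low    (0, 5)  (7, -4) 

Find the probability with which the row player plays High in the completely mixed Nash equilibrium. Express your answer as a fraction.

Let r be the probability that the row player plays High. In a completely mixed equilibrium, the column player must be indifferent between High and Low.
The column player's expected payoff from High is −4r + 5(1−r); from Low it is −3r − 4(1−r).
Setting these equal: −9r + 5 = r − 4, so r = 9/10.

9/10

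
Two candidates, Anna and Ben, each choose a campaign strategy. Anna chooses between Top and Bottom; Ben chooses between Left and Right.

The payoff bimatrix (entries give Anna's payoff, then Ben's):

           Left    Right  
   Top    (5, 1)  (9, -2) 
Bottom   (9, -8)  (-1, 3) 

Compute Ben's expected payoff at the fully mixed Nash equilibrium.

-13/14

First find p, the probability Anna plays Top, from Ben's indifference between Left and Right: p − 8(1−p) = −2p + 3(1−p), giving p = 11/14.
Since Ben is indifferent in equilibrium, Ben's expected payoff equals the payoff from either column against (11/14, 3/14). Using Left: (11/14) − 8(3/14) = -13/14.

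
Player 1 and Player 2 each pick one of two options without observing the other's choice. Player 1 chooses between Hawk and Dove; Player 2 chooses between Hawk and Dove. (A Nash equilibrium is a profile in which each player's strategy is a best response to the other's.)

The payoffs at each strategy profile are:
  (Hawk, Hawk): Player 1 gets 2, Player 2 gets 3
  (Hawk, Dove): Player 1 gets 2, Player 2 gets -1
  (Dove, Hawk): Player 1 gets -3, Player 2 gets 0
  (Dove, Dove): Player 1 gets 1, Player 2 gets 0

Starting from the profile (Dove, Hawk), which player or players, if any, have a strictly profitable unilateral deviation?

Player 1 at (Dove, Hawk) earns -3; deviating to Hawk yields 2 — a strict improvement.
Player 2 earns 0; deviating to Dove yields 0 — not better.
Only Player 1 has a strictly profitable deviation.

Player 1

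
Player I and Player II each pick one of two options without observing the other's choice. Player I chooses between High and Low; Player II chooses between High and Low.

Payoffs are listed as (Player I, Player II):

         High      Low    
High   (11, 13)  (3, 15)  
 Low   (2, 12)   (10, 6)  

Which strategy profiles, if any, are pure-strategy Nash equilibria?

(High, High): Player II prefers Low (15 > 13) — not an equilibrium.
(High, Low): Player I prefers Low (10 > 3) — not an equilibrium.
(Low, High): Player I prefers High (11 > 2) — not an equilibrium.
(Low, Low): Player II prefers High (12 > 6) — not an equilibrium.

none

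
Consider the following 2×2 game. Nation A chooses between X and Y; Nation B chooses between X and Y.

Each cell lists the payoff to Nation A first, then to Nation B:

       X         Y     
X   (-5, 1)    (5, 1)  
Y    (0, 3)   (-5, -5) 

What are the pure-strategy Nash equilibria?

(X, X): Nation A prefers Y (0 > -5) — not an equilibrium.
(X, Y): Nation A gets 5 ≥ -5 from Y, and Nation B gets 1 ≥ 1 from X — Nash equilibrium.
(Y, X): Nation A gets 0 ≥ -5 from X, and Nation B gets 3 ≥ -5 from Y — Nash equilibrium.
(Y, Y): Nation A prefers X (5 > -5); Nation B prefers X (3 > -5) — not an equilibrium.

(X, Y) and (Y, X)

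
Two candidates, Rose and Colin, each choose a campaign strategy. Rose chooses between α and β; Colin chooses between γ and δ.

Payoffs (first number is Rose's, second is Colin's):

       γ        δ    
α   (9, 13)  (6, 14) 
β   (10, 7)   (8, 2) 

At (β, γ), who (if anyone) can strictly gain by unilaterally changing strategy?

Neither

Rose at (β, γ) earns 10; deviating to α yields 9 — not better.
Colin earns 7; deviating to δ yields 2 — not better.
Neither player can strictly improve; the profile is a Nash equilibrium.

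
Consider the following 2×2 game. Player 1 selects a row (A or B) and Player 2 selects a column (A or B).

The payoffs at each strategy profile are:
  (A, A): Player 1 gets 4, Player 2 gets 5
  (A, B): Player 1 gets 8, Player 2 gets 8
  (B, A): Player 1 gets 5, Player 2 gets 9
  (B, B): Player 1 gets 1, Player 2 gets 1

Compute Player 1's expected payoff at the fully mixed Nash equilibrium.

9/2

First find q, the probability Player 2 plays A, from Player 1's indifference between A and B: 4q + 8(1−q) = 5q + (1−q), giving q = 7/8.
Since Player 1 is indifferent in equilibrium, Player 1's expected payoff equals the payoff from either row against (7/8, 1/8). Using A: 4(7/8) + 8(1/8) = 9/2.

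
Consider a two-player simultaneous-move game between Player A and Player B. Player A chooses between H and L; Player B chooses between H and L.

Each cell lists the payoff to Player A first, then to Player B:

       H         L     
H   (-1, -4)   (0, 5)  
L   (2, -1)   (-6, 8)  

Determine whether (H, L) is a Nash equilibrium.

Yes

At (H, L), Player A earns 0; switching to L would give -6, so Player A has no profitable deviation.
Player B earns 5; switching to H would give -4, so Player B has no profitable deviation.
Neither player can gain by a unilateral deviation, so this profile is a Nash equilibrium.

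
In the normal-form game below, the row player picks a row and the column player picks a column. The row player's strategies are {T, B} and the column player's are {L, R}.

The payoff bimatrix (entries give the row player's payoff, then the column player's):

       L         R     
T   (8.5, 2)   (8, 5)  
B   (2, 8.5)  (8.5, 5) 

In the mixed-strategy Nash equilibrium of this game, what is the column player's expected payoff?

5

First find x, the probability the row player plays T, from the column player's indifference between L and R: 2x + 8.5(1−x) = 5x + 5(1−x), giving x = 7/13.
Since the column player is indifferent in equilibrium, the column player's expected payoff equals the payoff from either column against (7/13, 6/13). Using L: 2(7/13) + 8.5(6/13) = 5.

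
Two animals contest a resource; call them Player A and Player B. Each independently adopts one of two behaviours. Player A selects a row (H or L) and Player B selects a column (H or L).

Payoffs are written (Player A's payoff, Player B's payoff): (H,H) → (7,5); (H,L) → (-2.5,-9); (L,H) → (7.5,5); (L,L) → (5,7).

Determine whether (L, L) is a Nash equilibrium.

Yes

At (L, L), Player A earns 5; switching to H would give -2.5, so Player A has no profitable deviation.
Player B earns 7; switching to H would give 5, so Player B has no profitable deviation.
Neither player can gain by a unilateral deviation, so this profile is a Nash equilibrium.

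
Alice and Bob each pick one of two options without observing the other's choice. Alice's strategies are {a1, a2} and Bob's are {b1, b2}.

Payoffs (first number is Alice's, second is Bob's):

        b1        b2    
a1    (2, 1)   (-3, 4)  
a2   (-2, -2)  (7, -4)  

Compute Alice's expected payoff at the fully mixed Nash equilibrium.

4/7

First find y, the probability Bob plays b1, from Alice's indifference between a1 and a2: 2y − 3(1−y) = −2y + 7(1−y), giving y = 5/7.
Since Alice is indifferent in equilibrium, Alice's expected payoff equals the payoff from either row against (5/7, 2/7). Using a1: 2(5/7) − 3(2/7) = 4/7.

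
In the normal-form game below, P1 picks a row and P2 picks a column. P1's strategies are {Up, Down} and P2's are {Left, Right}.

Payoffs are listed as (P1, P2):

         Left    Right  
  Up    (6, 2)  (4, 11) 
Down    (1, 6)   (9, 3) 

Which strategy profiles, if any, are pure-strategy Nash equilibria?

(Up, Left): P2 prefers Right (11 > 2) — not an equilibrium.
(Up, Right): P1 prefers Down (9 > 4) — not an equilibrium.
(Down, Left): P1 prefers Up (6 > 1) — not an equilibrium.
(Down, Right): P2 prefers Left (6 > 3) — not an equilibrium.

none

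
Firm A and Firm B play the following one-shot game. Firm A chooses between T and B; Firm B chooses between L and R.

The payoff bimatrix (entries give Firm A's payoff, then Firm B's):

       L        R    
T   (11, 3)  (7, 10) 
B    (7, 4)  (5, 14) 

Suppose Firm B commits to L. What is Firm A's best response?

T

Against L, Firm A earns 11 from T and 7 from B.
So T is the best response.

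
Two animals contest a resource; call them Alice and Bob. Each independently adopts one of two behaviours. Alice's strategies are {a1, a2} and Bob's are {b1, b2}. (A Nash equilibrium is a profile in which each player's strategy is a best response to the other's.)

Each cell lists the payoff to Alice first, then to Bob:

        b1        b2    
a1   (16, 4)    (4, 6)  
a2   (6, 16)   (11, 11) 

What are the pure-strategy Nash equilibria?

none

(a1, b1): Bob prefers b2 (6 > 4) — not an equilibrium.
(a1, b2): Alice prefers a2 (11 > 4) — not an equilibrium.
(a2, b1): Alice prefers a1 (16 > 6) — not an equilibrium.
(a2, b2): Bob prefers b1 (16 > 11) — not an equilibrium.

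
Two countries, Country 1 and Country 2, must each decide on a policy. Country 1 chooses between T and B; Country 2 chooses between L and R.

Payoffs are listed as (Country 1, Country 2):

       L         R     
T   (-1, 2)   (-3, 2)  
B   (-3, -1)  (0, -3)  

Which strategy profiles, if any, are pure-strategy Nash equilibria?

(T, L)

(T, L): Country 1 gets -1 ≥ -3 from B, and Country 2 gets 2 ≥ 2 from R — Nash equilibrium.
(T, R): Country 1 prefers B (0 > -3) — not an equilibrium.
(B, L): Country 1 prefers T (-1 > -3) — not an equilibrium.
(B, R): Country 2 prefers L (-1 > -3) — not an equilibrium.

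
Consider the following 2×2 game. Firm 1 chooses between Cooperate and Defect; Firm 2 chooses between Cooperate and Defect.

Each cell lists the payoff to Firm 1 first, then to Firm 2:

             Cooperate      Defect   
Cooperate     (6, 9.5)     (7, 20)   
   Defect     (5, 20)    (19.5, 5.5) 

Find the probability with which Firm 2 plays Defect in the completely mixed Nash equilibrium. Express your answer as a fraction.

Let y be the probability that Firm 2 plays Cooperate. In a completely mixed equilibrium, Firm 1 must be indifferent between Cooperate and Defect.
Firm 1's expected payoff from Cooperate is 6y + 7(1−y); from Defect it is 5y + 19.5(1−y).
Setting these equal: −y + 7 = −14.5y + 19.5, so y = 25/27.
Therefore Firm 2 plays Defect with probability 1 − 25/27 = 2/27.

2/27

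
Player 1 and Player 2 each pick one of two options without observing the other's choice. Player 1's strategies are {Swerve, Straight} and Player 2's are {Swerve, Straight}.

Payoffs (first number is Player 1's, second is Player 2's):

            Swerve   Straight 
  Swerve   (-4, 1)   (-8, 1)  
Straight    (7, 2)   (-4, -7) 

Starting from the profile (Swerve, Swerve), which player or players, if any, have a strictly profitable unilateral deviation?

Player 1

Player 1 at (Swerve, Swerve) earns -4; deviating to Straight yields 7 — a strict improvement.
Player 2 earns 1; deviating to Straight yields 1 — not better.
Only Player 1 has a strictly profitable deviation.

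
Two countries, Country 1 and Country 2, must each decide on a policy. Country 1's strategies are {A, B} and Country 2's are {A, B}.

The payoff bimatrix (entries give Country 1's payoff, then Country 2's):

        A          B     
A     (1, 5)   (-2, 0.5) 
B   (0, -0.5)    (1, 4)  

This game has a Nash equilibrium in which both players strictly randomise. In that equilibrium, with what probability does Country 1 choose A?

Let p be the probability that Country 1 plays A. In a completely mixed equilibrium, Country 2 must be indifferent between A and B.
Country 2's expected payoff from A is 5p − 0.5(1−p); from B it is 0.5p + 4(1−p).
Setting these equal: 5.5p − 0.5 = −3.5p + 4, so p = 1/2.

1/2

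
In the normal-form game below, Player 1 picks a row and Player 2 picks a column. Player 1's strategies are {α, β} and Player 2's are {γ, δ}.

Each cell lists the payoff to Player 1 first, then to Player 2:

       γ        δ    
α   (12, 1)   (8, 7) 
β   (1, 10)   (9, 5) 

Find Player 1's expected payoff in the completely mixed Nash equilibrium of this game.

25/3

First find y, the probability Player 2 plays γ, from Player 1's indifference between α and β: 12y + 8(1−y) = y + 9(1−y), giving y = 1/12.
Since Player 1 is indifferent in equilibrium, Player 1's expected payoff equals the payoff from either row against (1/12, 11/12). Using α: 12(1/12) + 8(11/12) = 25/3.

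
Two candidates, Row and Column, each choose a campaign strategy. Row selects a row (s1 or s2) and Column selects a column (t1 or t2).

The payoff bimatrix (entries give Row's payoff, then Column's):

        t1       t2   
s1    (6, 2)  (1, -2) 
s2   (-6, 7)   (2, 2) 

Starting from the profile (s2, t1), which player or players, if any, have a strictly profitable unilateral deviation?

Row

Row at (s2, t1) earns -6; deviating to s1 yields 6 — a strict improvement.
Column earns 7; deviating to t2 yields 2 — not better.
Only Row has a strictly profitable deviation.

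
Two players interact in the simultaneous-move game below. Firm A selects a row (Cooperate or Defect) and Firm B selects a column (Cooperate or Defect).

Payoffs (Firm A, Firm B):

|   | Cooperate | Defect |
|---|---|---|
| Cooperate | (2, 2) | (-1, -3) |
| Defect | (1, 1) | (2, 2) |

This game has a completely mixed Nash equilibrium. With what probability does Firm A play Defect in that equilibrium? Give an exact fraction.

5/6

Let r be the probability that Firm A plays Cooperate. In a completely mixed equilibrium, Firm B must be indifferent between Cooperate and Defect.
Firm B's expected payoff from Cooperate is 2r + (1−r); from Defect it is −3r + 2(1−r).
Setting these equal: r + 1 = −5r + 2, so r = 1/6.
Therefore Firm A plays Defect with probability 1 − 1/6 = 5/6.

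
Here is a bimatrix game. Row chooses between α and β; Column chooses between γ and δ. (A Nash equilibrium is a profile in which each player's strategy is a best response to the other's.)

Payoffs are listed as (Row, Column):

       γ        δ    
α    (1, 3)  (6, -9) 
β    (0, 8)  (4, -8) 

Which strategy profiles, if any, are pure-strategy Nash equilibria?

(α, γ)

(α, γ): Row gets 1 ≥ 0 from β, and Column gets 3 ≥ -9 from δ — Nash equilibrium.
(α, δ): Column prefers γ (3 > -9) — not an equilibrium.
(β, γ): Row prefers α (1 > 0) — not an equilibrium.
(β, δ): Row prefers α (6 > 4); Column prefers γ (8 > -8) — not an equilibrium.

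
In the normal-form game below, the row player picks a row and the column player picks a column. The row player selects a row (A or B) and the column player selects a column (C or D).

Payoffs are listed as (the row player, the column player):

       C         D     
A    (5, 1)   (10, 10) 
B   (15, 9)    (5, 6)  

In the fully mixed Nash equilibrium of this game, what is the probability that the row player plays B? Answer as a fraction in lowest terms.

Let r be the probability that the row player plays A. In a completely mixed equilibrium, the column player must be indifferent between C and D.
The column player's expected payoff from C is r + 9(1−r); from D it is 10r + 6(1−r).
Setting these equal: −8r + 9 = 4r + 6, so r = 1/4.
Therefore the row player plays B with probability 1 − 1/4 = 3/4.

3/4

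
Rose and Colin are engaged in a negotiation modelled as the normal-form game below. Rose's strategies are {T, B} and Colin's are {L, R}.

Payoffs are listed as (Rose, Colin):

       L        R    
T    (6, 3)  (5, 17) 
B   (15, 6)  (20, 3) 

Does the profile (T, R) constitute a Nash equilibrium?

No

At (T, R), Rose earns 5; switching to B would give 20, so Rose would deviate.
Colin earns 17; switching to L would give 3, so Colin has no profitable deviation.
Since at least one player can profitably deviate, this is not a Nash equilibrium.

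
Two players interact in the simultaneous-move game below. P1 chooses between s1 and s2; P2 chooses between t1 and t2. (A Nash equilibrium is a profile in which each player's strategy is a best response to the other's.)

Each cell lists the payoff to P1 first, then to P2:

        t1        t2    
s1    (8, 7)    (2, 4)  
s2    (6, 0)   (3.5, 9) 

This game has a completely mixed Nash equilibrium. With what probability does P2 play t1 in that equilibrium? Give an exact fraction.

Let y be the probability that P2 plays t1. In a completely mixed equilibrium, P1 must be indifferent between s1 and s2.
P1's expected payoff from s1 is 8y + 2(1−y); from s2 it is 6y + 3.5(1−y).
Setting these equal: 6y + 2 = 2.5y + 3.5, so y = 3/7.

3/7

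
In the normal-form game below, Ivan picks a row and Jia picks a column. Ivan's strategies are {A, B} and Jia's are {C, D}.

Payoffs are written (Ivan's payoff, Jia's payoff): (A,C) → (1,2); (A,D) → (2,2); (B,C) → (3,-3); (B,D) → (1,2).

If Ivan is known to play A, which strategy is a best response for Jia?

either — both C and D are best responses

Against A, Jia earns 2 from C and 2 from D.
So either strategy is a best response.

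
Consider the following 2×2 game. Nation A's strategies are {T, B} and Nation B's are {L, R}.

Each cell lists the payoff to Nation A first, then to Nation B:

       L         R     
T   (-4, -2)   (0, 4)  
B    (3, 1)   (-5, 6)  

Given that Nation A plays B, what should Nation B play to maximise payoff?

Against B, Nation B earns 1 from L and 6 from R.
So R is the best response.

R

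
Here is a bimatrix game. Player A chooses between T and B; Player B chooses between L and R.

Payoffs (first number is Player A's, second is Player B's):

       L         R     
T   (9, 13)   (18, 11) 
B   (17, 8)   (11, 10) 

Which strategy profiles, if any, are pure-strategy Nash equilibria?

none

(T, L): Player A prefers B (17 > 9) — not an equilibrium.
(T, R): Player B prefers L (13 > 11) — not an equilibrium.
(B, L): Player B prefers R (10 > 8) — not an equilibrium.
(B, R): Player A prefers T (18 > 11) — not an equilibrium.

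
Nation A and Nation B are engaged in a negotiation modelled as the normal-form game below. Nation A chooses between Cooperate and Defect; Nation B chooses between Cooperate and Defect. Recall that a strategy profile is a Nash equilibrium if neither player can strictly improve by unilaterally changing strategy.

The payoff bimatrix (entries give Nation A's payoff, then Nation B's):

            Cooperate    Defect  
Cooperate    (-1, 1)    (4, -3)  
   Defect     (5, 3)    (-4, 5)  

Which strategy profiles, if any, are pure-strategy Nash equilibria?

(Cooperate, Cooperate): Nation A prefers Defect (5 > -1) — not an equilibrium.
(Cooperate, Defect): Nation B prefers Cooperate (1 > -3) — not an equilibrium.
(Defect, Cooperate): Nation B prefers Defect (5 > 3) — not an equilibrium.
(Defect, Defect): Nation A prefers Cooperate (4 > -4) — not an equilibrium.

none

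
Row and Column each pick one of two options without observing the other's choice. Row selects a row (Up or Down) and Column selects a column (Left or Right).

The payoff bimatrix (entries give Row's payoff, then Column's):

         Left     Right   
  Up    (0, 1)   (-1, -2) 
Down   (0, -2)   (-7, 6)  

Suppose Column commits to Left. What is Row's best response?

Against Left, Row earns 0 from Up and 0 from Down.
So either strategy is a best response.

either — both Up and Down are best responses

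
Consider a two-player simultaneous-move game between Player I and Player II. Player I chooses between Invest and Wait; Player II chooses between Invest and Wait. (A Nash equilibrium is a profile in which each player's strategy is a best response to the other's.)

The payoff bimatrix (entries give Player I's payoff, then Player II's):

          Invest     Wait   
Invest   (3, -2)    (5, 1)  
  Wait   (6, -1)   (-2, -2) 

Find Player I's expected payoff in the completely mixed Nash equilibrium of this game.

18/5

First find q, the probability Player II plays Invest, from Player I's indifference between Invest and Wait: 3q + 5(1−q) = 6q − 2(1−q), giving q = 7/10.
Since Player I is indifferent in equilibrium, Player I's expected payoff equals the payoff from either row against (7/10, 3/10). Using Invest: 3(7/10) + 5(3/10) = 18/5.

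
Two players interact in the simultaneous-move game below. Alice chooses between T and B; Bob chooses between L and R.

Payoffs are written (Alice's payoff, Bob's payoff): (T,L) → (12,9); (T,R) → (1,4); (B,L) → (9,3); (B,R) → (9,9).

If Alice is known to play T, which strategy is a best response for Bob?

L

Against T, Bob earns 9 from L and 4 from R.
So L is the best response.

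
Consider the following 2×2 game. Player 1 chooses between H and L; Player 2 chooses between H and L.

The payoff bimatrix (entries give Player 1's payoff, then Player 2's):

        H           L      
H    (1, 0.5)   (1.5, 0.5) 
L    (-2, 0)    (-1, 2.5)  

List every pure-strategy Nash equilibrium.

(H, H) and (H, L)

(H, H): Player 1 gets 1 ≥ -2 from L, and Player 2 gets 0.5 ≥ 0.5 from L — Nash equilibrium.
(H, L): Player 1 gets 1.5 ≥ -1 from L, and Player 2 gets 0.5 ≥ 0.5 from H — Nash equilibrium.
(L, H): Player 1 prefers H (1 > -2); Player 2 prefers L (2.5 > 0) — not an equilibrium.
(L, L): Player 1 prefers H (1.5 > -1) — not an equilibrium.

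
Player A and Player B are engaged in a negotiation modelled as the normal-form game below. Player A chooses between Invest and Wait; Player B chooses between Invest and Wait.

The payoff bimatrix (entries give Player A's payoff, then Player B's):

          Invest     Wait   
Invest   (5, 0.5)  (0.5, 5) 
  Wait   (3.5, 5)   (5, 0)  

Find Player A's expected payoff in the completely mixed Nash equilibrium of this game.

31/8

First find q, the probability Player B plays Invest, from Player A's indifference between Invest and Wait: 5q + 0.5(1−q) = 3.5q + 5(1−q), giving q = 3/4.
Since Player A is indifferent in equilibrium, Player A's expected payoff equals the payoff from either row against (3/4, 1/4). Using Invest: 5(3/4) + 0.5(1/4) = 31/8.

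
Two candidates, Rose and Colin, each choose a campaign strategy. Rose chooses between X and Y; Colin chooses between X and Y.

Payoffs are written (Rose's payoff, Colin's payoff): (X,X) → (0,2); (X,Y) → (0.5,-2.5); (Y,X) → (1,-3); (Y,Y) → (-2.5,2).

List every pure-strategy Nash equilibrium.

none

(X, X): Rose prefers Y (1 > 0) — not an equilibrium.
(X, Y): Colin prefers X (2 > -2.5) — not an equilibrium.
(Y, X): Colin prefers Y (2 > -3) — not an equilibrium.
(Y, Y): Rose prefers X (0.5 > -2.5) — not an equilibrium.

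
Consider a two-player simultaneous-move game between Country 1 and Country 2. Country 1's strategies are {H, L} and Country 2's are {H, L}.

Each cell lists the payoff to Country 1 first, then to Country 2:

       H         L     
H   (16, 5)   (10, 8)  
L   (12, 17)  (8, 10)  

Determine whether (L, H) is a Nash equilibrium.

At (L, H), Country 1 earns 12; switching to H would give 16, so Country 1 would deviate.
Country 2 earns 17; switching to L would give 10, so Country 2 has no profitable deviation.
Since at least one player can profitably deviate, this is not a Nash equilibrium.

No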